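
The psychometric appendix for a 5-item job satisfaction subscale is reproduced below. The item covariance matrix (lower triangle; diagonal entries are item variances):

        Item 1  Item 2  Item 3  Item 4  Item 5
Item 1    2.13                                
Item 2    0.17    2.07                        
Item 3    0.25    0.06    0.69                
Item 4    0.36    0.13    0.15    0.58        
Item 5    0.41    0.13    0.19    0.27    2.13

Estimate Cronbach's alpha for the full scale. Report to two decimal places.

Cronbach's alpha = 0.45

ΣVar(i) = 2.13 + 2.07 + 0.69 + 0.58 + 2.13 = 7.60
Sum of the distinct covariances = 2.12
σ²_total = 7.60 + 2 × 2.12 = 11.84
α = (k/(k−1))·(1 − ΣVar(i)/σ²_total) = (5/4)·(1 − 7.60/11.84) = 0.45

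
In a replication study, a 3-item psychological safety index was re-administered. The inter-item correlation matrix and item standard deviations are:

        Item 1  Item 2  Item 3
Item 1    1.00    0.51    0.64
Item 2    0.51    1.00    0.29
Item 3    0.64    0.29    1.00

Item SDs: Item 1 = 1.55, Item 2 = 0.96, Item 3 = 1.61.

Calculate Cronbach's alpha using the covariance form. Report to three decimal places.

Σσ²ᵢ = 1.55² + 0.96² + 1.61² = 5.9162
Covariances σ_ij = r_ij · s_i · s_j:
  σ(Item 1,Item 2) = 0.51 × 1.55 × 0.96 = 0.7589
  σ(Item 1,Item 3) = 0.64 × 1.55 × 1.61 = 1.5971
  σ(Item 2,Item 3) = 0.29 × 0.96 × 1.61 = 0.4482
σ²_T = Σσ²ᵢ + 2·Σσ_ij = 5.9162 + 2 × 2.8042 = 11.5246
α = (3/2)·(1 − 5.9162/11.5246) = 0.730

α = 0.730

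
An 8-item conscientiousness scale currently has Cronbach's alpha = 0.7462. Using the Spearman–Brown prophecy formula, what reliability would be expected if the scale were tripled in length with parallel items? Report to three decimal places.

Length factor m = 3
α' = m·α / (1 + (m−1)·α)
   = 3 × 0.7462 / (1 + (3 − 1) × 0.7462)
   = 2.2386 / 2.4924 = 0.898

predicted reliability = 0.898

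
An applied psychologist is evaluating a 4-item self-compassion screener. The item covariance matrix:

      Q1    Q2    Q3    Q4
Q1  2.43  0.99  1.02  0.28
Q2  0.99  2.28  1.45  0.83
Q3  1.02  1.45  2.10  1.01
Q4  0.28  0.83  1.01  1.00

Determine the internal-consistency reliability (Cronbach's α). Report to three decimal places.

α = 0.784

Σσ²ᵢ = 2.43 + 2.28 + 2.10 + 1.00 = 7.81
Sum of the distinct covariances = 5.58
σ²_total = 7.81 + 2 × 5.58 = 18.97
α = (k/(k−1))·(1 − Σσ²ᵢ/σ²_total) = (4/3)·(1 − 7.81/18.97) = 0.784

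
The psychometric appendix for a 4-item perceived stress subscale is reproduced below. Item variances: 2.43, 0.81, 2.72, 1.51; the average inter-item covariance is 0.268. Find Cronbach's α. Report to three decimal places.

Σσᵢ² = 2.43 + 0.81 + 2.72 + 1.51 = 7.47
Sum of the 6 distinct covariances = 6 × 0.268 = 1.608
σ²_T = Σσᵢ² + 2·Σcov = 7.47 + 2 × 1.608 = 10.686
α = (4/3)·(1 − 7.47/10.686) = 0.401

α = 0.401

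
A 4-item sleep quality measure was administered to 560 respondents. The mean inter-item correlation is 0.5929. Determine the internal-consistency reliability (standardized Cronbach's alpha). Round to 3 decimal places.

α = 0.853

Standardized α = k·r̄ / (1 + (k−1)·r̄) = 4 × 0.5929 / (1 + 3 × 0.5929)
  = 2.3716 / 2.7787 = 0.853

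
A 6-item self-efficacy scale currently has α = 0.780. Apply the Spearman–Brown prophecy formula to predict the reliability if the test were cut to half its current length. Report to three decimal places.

Length factor m = 1/2
α' = m·α / (1 − (1−m)·α)
   = 1/2 × 0.780 / (1 − (1 − 1/2) × 0.780)
   = 0.3900 / 0.6100 = 0.639

predicted reliability = 0.639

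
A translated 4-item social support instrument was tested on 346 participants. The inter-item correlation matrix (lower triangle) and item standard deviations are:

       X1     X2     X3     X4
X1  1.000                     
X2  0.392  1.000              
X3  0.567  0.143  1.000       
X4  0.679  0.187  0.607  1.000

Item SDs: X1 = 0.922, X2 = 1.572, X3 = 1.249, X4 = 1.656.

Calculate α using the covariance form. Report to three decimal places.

α = 0.705

Σσ²ᵢ = 0.922² + 1.572² + 1.249² + 1.656² = 7.6236
Covariances σ_ij = r_ij · s_i · s_j:
  σ(X1,X2) = 0.392 × 0.922 × 1.572 = 0.5682
  σ(X1,X3) = 0.567 × 0.922 × 1.249 = 0.6529
  σ(X1,X4) = 0.679 × 0.922 × 1.656 = 1.0367
  σ(X2,X3) = 0.143 × 1.572 × 1.249 = 0.2808
  σ(X2,X4) = 0.187 × 1.572 × 1.656 = 0.4868
  σ(X3,X4) = 0.607 × 1.249 × 1.656 = 1.2555
σ²_T = Σσ²ᵢ + 2·Σσ_ij = 7.6236 + 2 × 4.2809 = 16.1854
α = (4/3)·(1 − 7.6236/16.1854) = 0.705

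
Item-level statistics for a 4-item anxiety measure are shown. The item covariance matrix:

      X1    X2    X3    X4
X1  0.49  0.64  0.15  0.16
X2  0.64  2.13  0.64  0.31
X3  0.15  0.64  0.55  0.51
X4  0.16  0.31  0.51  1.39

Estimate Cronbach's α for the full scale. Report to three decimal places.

Σσ²ᵢ = 0.49 + 2.13 + 0.55 + 1.39 = 4.56
Sum of off-diagonal covariances = 2.41
total variance = 4.56 + 2 × 2.41 = 9.38
α = (k/(k−1))·(1 − Σσ²ᵢ/total variance) = (4/3)·(1 − 4.56/9.38) = 0.685

Cronbach's α = 0.685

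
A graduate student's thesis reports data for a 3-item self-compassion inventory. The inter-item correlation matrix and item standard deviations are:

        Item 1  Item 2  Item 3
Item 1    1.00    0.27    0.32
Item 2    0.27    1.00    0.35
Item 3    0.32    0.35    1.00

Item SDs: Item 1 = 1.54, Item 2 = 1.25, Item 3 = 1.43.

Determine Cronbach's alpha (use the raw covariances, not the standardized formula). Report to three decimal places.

α = 0.573

Σσ²ᵢ = 1.54² + 1.25² + 1.43² = 5.9790
Covariances σ_ij = r_ij · s_i · s_j:
  σ(Item 1,Item 2) = 0.27 × 1.54 × 1.25 = 0.5198
  σ(Item 1,Item 3) = 0.32 × 1.54 × 1.43 = 0.7047
  σ(Item 2,Item 3) = 0.35 × 1.25 × 1.43 = 0.6256
σ²_T = Σσ²ᵢ + 2·Σσ_ij = 5.9790 + 2 × 1.8501 = 9.6792
α = (3/2)·(1 − 5.9790/9.6792) = 0.573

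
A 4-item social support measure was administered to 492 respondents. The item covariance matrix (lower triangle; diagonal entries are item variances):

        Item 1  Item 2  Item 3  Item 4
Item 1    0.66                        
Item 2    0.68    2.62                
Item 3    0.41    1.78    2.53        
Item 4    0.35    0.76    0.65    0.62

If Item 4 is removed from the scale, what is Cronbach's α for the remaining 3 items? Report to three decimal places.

Remaining items: Item 1, Item 2, Item 3 (k = 3).
ΣVar(i) = 0.66 + 2.62 + 2.53 = 5.81
σ²_total = 5.81 + 2 × 2.87 = 11.55
α (item deleted) = (3/2)·(1 − 5.81/11.55) = 0.745

α = 0.745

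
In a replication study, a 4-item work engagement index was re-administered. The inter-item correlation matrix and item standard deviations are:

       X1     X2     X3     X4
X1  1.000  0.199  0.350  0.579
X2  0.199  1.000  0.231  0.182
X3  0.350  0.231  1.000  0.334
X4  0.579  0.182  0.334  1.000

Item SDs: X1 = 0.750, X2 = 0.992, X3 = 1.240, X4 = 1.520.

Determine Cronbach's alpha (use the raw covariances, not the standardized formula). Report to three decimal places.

α = 0.617

Σσ²ᵢ = 0.750² + 0.992² + 1.240² + 1.520² = 5.3946
Covariances σ_ij = r_ij · s_i · s_j:
  σ(X1,X2) = 0.199 × 0.750 × 0.992 = 0.1481
  σ(X1,X3) = 0.350 × 0.750 × 1.240 = 0.3255
  σ(X1,X4) = 0.579 × 0.750 × 1.520 = 0.6601
  σ(X2,X3) = 0.231 × 0.992 × 1.240 = 0.2841
  σ(X2,X4) = 0.182 × 0.992 × 1.520 = 0.2744
  σ(X3,X4) = 0.334 × 1.240 × 1.520 = 0.6295
σ²_T = Σσ²ᵢ + 2·Σσ_ij = 5.3946 + 2 × 2.3217 = 10.0380
α = (4/3)·(1 − 5.3946/10.0380) = 0.617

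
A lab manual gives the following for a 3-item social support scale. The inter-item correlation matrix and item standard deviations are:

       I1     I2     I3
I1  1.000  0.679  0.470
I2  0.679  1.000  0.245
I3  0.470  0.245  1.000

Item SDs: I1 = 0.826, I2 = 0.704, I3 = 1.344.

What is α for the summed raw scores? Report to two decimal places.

α = 0.65

Σσ²ᵢ = 0.826² + 0.704² + 1.344² = 2.9842
Covariances σ_ij = r_ij · s_i · s_j:
  σ(I1,I2) = 0.679 × 0.826 × 0.704 = 0.3948
  σ(I1,I3) = 0.470 × 0.826 × 1.344 = 0.5218
  σ(I2,I3) = 0.245 × 0.704 × 1.344 = 0.2318
σ²_T = Σσ²ᵢ + 2·Σσ_ij = 2.9842 + 2 × 1.1484 = 5.2810
α = (3/2)·(1 − 2.9842/5.2810) = 0.65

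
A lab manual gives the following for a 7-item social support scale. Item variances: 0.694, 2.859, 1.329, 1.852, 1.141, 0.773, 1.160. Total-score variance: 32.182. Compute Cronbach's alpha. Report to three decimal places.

Σσ²ᵢ = 0.694 + 2.859 + 1.329 + 1.852 + 1.141 + 0.773 + 1.160 = 9.808
α = (k/(k−1))·(1 − Σσ²ᵢ/σ²_T) = (7/6)·(1 − 9.808/32.182) = 0.811

Cronbach's alpha = 0.811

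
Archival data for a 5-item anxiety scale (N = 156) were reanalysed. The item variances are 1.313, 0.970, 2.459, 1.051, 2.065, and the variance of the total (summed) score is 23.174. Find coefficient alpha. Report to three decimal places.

sum of item variances = 1.313 + 0.970 + 2.459 + 1.051 + 2.065 = 7.858
α = (k/(k−1))·(1 − sum of item variances/σ²_T) = (5/4)·(1 − 7.858/23.174) = 0.826

coefficient alpha = 0.826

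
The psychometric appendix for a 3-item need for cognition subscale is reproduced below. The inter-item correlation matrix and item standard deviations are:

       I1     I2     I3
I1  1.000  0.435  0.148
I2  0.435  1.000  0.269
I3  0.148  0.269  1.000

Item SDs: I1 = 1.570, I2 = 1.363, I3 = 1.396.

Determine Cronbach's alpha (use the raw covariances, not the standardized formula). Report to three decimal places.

α = 0.541

Σσ²ᵢ = 1.570² + 1.363² + 1.396² = 6.2715
Covariances σ_ij = r_ij · s_i · s_j:
  σ(I1,I2) = 0.435 × 1.570 × 1.363 = 0.9309
  σ(I1,I3) = 0.148 × 1.570 × 1.396 = 0.3244
  σ(I2,I3) = 0.269 × 1.363 × 1.396 = 0.5118
σ²_T = Σσ²ᵢ + 2·Σσ_ij = 6.2715 + 2 × 1.7671 = 9.8057
α = (3/2)·(1 − 6.2715/9.8057) = 0.541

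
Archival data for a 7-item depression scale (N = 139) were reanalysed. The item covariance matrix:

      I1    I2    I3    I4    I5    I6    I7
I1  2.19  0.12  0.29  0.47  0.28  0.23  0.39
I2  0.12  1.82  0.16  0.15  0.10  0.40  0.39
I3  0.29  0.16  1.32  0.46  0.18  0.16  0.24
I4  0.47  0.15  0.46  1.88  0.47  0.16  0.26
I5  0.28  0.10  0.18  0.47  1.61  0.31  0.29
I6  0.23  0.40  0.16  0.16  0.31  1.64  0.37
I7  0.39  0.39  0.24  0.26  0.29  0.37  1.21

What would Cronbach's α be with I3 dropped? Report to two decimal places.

Remaining items: I1, I2, I4, I5, I6, I7 (k = 6).
sum of item variances = 2.19 + 1.82 + 1.88 + 1.61 + 1.64 + 1.21 = 10.35
Var(T) = 10.35 + 2 × 4.39 = 19.13
α (item deleted) = (6/5)·(1 − 10.35/19.13) = 0.55

Cronbach's α = 0.55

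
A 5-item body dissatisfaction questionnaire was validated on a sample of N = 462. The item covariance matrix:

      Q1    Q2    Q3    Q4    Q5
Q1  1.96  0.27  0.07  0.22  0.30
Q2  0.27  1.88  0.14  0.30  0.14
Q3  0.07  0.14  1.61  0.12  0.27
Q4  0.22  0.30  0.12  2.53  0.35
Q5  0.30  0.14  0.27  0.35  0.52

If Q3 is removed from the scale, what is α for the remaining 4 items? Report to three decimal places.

α = 0.419

Remaining items: Q1, Q2, Q4, Q5 (k = 4).
ΣVar(i) = 1.96 + 1.88 + 2.53 + 0.52 = 6.89
Var(T) = 6.89 + 2 × 1.58 = 10.05
α (item deleted) = (4/3)·(1 − 6.89/10.05) = 0.419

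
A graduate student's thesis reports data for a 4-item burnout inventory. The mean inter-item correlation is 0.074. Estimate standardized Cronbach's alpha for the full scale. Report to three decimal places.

α = 0.242

Standardized α = k·r̄ / (1 + (k−1)·r̄) = 4 × 0.074 / (1 + 3 × 0.074)
  = 0.2960 / 1.2220 = 0.242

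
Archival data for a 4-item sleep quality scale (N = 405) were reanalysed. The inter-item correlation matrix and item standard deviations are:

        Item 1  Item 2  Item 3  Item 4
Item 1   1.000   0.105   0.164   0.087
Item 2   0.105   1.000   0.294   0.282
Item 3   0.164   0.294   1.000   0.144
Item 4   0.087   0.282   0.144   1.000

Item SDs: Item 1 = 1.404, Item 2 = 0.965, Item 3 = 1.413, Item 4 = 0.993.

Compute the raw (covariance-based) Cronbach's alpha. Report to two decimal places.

Σσ²ᵢ = 1.404² + 0.965² + 1.413² + 0.993² = 5.8851
Covariances σ_ij = r_ij · s_i · s_j:
  σ(Item 1,Item 2) = 0.105 × 1.404 × 0.965 = 0.1423
  σ(Item 1,Item 3) = 0.164 × 1.404 × 1.413 = 0.3254
  σ(Item 1,Item 4) = 0.087 × 1.404 × 0.993 = 0.1213
  σ(Item 2,Item 3) = 0.294 × 0.965 × 1.413 = 0.4009
  σ(Item 2,Item 4) = 0.282 × 0.965 × 0.993 = 0.2702
  σ(Item 3,Item 4) = 0.144 × 1.413 × 0.993 = 0.2020
σ²_T = Σσ²ᵢ + 2·Σσ_ij = 5.8851 + 2 × 1.4621 = 8.8093
α = (4/3)·(1 − 5.8851/8.8093) = 0.44

Cronbach's alpha = 0.44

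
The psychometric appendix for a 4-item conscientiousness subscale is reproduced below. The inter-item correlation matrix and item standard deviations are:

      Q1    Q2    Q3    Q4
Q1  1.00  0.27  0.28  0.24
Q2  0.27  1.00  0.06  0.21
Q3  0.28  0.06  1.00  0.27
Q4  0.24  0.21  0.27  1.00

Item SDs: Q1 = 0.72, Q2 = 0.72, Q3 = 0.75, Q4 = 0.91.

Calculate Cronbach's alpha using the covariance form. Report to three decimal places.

Σσ²ᵢ = 0.72² + 0.72² + 0.75² + 0.91² = 2.4274
Covariances σ_ij = r_ij · s_i · s_j:
  σ(Q1,Q2) = 0.27 × 0.72 × 0.72 = 0.1400
  σ(Q1,Q3) = 0.28 × 0.72 × 0.75 = 0.1512
  σ(Q1,Q4) = 0.24 × 0.72 × 0.91 = 0.1572
  σ(Q2,Q3) = 0.06 × 0.72 × 0.75 = 0.0324
  σ(Q2,Q4) = 0.21 × 0.72 × 0.91 = 0.1376
  σ(Q3,Q4) = 0.27 × 0.75 × 0.91 = 0.1843
σ²_T = Σσ²ᵢ + 2·Σσ_ij = 2.4274 + 2 × 0.8027 = 4.0328
α = (4/3)·(1 − 2.4274/4.0328) = 0.531

α = 0.531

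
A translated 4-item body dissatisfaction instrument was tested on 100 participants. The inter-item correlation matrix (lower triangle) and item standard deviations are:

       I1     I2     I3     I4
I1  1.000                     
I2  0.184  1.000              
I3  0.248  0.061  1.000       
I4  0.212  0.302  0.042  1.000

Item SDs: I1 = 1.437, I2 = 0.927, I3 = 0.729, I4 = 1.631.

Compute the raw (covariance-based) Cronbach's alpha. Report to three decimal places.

α = 0.448

Σσ²ᵢ = 1.437² + 0.927² + 0.729² + 1.631² = 6.1159
Covariances σ_ij = r_ij · s_i · s_j:
  σ(I1,I2) = 0.184 × 1.437 × 0.927 = 0.2451
  σ(I1,I3) = 0.248 × 1.437 × 0.729 = 0.2598
  σ(I1,I4) = 0.212 × 1.437 × 1.631 = 0.4969
  σ(I2,I3) = 0.061 × 0.927 × 0.729 = 0.0412
  σ(I2,I4) = 0.302 × 0.927 × 1.631 = 0.4566
  σ(I3,I4) = 0.042 × 0.729 × 1.631 = 0.0499
σ²_T = Σσ²ᵢ + 2·Σσ_ij = 6.1159 + 2 × 1.5495 = 9.2149
α = (4/3)·(1 − 6.1159/9.2149) = 0.448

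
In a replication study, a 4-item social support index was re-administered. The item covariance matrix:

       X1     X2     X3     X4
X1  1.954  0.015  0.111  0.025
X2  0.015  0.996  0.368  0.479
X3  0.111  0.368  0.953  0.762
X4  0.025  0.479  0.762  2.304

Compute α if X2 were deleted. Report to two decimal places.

α = 0.38

Remaining items: X1, X3, X4 (k = 3).
Σσᵢ² = 1.954 + 0.953 + 2.304 = 5.211
σ²_total = 5.211 + 2 × 0.898 = 7.007
α (item deleted) = (3/2)·(1 − 5.211/7.007) = 0.38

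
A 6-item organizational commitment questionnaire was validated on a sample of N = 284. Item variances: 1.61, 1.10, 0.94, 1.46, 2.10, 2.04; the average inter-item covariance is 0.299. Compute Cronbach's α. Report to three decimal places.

Σσ²ᵢ = 1.61 + 1.10 + 0.94 + 1.46 + 2.10 + 2.04 = 9.25
Sum of the 15 distinct covariances = 15 × 0.299 = 4.485
total variance = Σσ²ᵢ + 2·Σcov = 9.25 + 2 × 4.485 = 18.220
α = (6/5)·(1 − 9.25/18.220) = 0.591

Cronbach's α = 0.591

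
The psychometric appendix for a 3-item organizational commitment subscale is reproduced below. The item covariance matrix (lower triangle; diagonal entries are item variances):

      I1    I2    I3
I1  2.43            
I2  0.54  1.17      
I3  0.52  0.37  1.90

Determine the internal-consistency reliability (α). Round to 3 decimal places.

α = 0.513

sum of item variances = 2.43 + 1.17 + 1.90 = 5.50
Sum of the distinct covariances = 1.43
σ²_total = 5.50 + 2 × 1.43 = 8.36
α = (k/(k−1))·(1 − sum of item variances/σ²_total) = (3/2)·(1 − 5.50/8.36) = 0.513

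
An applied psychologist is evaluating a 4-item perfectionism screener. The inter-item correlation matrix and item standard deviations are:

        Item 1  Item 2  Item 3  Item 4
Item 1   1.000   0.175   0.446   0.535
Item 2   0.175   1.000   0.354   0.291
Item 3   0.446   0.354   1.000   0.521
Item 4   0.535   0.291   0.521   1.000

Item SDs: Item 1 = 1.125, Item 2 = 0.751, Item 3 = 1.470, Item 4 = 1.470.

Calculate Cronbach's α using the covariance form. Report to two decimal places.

Σσ²ᵢ = 1.125² + 0.751² + 1.470² + 1.470² = 6.1514
Covariances σ_ij = r_ij · s_i · s_j:
  σ(Item 1,Item 2) = 0.175 × 1.125 × 0.751 = 0.1479
  σ(Item 1,Item 3) = 0.446 × 1.125 × 1.470 = 0.7376
  σ(Item 1,Item 4) = 0.535 × 1.125 × 1.470 = 0.8848
  σ(Item 2,Item 3) = 0.354 × 0.751 × 1.470 = 0.3908
  σ(Item 2,Item 4) = 0.291 × 0.751 × 1.470 = 0.3213
  σ(Item 3,Item 4) = 0.521 × 1.470 × 1.470 = 1.1258
σ²_T = Σσ²ᵢ + 2·Σσ_ij = 6.1514 + 2 × 3.6082 = 13.3678
α = (4/3)·(1 − 6.1514/13.3678) = 0.72

α = 0.72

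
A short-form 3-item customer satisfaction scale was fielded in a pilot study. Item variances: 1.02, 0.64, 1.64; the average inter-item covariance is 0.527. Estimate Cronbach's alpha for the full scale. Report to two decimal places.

α = 0.73

Σσᵢ² = 1.02 + 0.64 + 1.64 = 3.30
Sum of the 3 distinct covariances = 3 × 0.527 = 1.581
σ²_T = Σσᵢ² + 2·Σcov = 3.30 + 2 × 1.581 = 6.462
α = (3/2)·(1 − 3.30/6.462) = 0.73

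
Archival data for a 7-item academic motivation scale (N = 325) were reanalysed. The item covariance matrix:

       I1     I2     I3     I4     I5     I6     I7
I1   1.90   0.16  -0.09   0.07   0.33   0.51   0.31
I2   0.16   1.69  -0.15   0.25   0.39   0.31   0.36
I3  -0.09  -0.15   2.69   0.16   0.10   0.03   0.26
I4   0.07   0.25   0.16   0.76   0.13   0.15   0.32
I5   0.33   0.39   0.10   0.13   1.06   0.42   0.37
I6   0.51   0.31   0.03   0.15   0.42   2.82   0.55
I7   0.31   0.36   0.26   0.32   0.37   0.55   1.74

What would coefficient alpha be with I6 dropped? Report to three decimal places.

coefficient alpha = 0.452

Remaining items: I1, I2, I3, I4, I5, I7 (k = 6).
Σσᵢ² = 1.90 + 1.69 + 2.69 + 0.76 + 1.06 + 1.74 = 9.84
total variance = 9.84 + 2 × 2.97 = 15.78
α (item deleted) = (6/5)·(1 − 9.84/15.78) = 0.452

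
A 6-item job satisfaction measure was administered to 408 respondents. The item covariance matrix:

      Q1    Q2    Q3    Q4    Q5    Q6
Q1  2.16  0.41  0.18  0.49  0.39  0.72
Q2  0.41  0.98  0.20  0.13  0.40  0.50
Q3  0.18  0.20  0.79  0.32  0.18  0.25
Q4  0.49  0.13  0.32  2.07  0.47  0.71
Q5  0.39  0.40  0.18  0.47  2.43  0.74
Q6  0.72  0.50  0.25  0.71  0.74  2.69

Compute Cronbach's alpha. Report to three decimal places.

α = 0.627

Σσᵢ² = 2.16 + 0.98 + 0.79 + 2.07 + 2.43 + 2.69 = 11.12
Sum of off-diagonal covariances = 6.09
σ²_T = 11.12 + 2 × 6.09 = 23.30
α = (k/(k−1))·(1 − Σσᵢ²/σ²_T) = (6/5)·(1 − 11.12/23.30) = 0.627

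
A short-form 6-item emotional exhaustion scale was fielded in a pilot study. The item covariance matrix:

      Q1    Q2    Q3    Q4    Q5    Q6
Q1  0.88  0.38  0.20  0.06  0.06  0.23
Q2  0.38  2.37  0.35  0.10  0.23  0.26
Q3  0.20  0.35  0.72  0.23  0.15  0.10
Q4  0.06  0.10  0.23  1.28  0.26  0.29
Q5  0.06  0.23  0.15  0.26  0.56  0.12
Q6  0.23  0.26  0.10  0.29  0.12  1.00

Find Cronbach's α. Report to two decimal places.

sum of item variances = 0.88 + 2.37 + 0.72 + 1.28 + 0.56 + 1.00 = 6.81
Sum of off-diagonal covariances = 3.02
Var(T) = 6.81 + 2 × 3.02 = 12.85
α = (k/(k−1))·(1 − sum of item variances/Var(T)) = (6/5)·(1 − 6.81/12.85) = 0.56

Cronbach's α = 0.56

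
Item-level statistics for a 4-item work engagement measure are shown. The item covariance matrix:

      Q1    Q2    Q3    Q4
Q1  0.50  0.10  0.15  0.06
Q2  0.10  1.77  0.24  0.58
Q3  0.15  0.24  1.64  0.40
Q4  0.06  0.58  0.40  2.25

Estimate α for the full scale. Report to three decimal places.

Σσᵢ² = 0.50 + 1.77 + 1.64 + 2.25 = 6.16
Σ_{i<j} σ_ij = 1.53
σ²_T = 6.16 + 2 × 1.53 = 9.22
α = (k/(k−1))·(1 − Σσᵢ²/σ²_T) = (4/3)·(1 − 6.16/9.22) = 0.443

α = 0.443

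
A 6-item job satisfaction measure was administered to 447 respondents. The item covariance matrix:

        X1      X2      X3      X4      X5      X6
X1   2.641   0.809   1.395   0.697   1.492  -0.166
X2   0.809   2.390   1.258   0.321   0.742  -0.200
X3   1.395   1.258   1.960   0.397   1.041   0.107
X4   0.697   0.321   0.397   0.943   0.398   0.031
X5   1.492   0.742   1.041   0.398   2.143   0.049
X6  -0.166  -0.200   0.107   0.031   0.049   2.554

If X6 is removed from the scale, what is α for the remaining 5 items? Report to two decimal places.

Remaining items: X1, X2, X3, X4, X5 (k = 5).
Σσ²ᵢ = 2.641 + 2.390 + 1.960 + 0.943 + 2.143 = 10.077
Var(T) = 10.077 + 2 × 8.550 = 27.177
α (item deleted) = (5/4)·(1 − 10.077/27.177) = 0.79

α = 0.79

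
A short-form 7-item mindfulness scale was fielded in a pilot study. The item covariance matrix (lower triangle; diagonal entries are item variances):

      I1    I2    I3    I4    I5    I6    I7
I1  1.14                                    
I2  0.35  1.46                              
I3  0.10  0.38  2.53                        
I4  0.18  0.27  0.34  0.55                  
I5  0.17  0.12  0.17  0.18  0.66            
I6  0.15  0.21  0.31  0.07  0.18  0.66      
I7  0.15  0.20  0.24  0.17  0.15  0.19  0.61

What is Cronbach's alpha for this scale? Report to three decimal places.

Cronbach's alpha = 0.618

Σσᵢ² = 1.14 + 1.46 + 2.53 + 0.55 + 0.66 + 0.66 + 0.61 = 7.61
Sum of off-diagonal covariances = 4.28
σ²_T = 7.61 + 2 × 4.28 = 16.17
α = (k/(k−1))·(1 − Σσᵢ²/σ²_T) = (7/6)·(1 − 7.61/16.17) = 0.618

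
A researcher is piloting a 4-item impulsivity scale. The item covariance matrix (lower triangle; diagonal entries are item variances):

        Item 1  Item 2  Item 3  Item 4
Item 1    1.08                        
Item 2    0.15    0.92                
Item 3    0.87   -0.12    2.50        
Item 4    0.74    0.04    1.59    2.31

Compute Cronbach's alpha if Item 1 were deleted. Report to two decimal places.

α = 0.52

Remaining items: Item 2, Item 3, Item 4 (k = 3).
ΣVar(i) = 0.92 + 2.50 + 2.31 = 5.73
Var(T) = 5.73 + 2 × 1.51 = 8.75
α (item deleted) = (3/2)·(1 − 5.73/8.75) = 0.52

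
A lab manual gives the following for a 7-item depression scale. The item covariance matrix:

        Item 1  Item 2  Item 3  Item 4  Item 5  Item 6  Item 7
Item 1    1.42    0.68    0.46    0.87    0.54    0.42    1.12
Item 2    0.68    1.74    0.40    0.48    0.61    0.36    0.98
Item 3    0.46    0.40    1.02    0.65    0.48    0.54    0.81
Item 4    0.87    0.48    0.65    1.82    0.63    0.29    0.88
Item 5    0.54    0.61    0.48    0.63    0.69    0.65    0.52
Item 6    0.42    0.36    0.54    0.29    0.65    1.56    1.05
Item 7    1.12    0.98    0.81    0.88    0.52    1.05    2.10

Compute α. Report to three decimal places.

α = 0.842

sum of item variances = 1.42 + 1.74 + 1.02 + 1.82 + 0.69 + 1.56 + 2.10 = 10.35
Sum of off-diagonal covariances = 13.42
Var(T) = 10.35 + 2 × 13.42 = 37.19
α = (k/(k−1))·(1 − sum of item variances/Var(T)) = (7/6)·(1 − 10.35/37.19) = 0.842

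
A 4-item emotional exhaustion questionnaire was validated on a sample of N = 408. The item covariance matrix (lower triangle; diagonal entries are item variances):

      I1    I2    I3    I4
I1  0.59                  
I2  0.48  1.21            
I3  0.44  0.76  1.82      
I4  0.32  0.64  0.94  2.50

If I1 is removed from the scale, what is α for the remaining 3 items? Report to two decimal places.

Remaining items: I2, I3, I4 (k = 3).
Σσ²ᵢ = 1.21 + 1.82 + 2.50 = 5.53
Var(T) = 5.53 + 2 × 2.34 = 10.21
α (item deleted) = (3/2)·(1 − 5.53/10.21) = 0.69

α = 0.69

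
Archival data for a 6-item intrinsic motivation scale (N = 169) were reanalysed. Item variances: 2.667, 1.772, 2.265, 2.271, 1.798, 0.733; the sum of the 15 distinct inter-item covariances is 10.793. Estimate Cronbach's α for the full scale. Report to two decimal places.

α = 0.78

ΣVar(i) = 2.667 + 1.772 + 2.265 + 2.271 + 1.798 + 0.733 = 11.506
Sum of distinct covariances = 10.793
σ²_total = ΣVar(i) + 2·Σcov = 11.506 + 2 × 10.793 = 33.092
α = (6/5)·(1 − 11.506/33.092) = 0.78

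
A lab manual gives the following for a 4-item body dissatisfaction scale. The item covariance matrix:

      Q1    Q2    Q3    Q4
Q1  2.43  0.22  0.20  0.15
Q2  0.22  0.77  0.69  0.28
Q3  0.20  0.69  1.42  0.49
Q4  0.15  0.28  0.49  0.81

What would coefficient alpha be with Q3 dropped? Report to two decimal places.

Remaining items: Q1, Q2, Q4 (k = 3).
Σσᵢ² = 2.43 + 0.77 + 0.81 = 4.01
total variance = 4.01 + 2 × 0.65 = 5.31
α (item deleted) = (3/2)·(1 − 4.01/5.31) = 0.37

α = 0.37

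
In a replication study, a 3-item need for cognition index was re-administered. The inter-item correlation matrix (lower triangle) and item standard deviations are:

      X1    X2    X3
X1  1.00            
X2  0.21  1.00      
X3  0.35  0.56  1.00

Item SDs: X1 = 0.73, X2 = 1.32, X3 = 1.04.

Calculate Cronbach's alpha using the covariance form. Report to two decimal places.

Σσ²ᵢ = 0.73² + 1.32² + 1.04² = 3.3569
Covariances σ_ij = r_ij · s_i · s_j:
  σ(X1,X2) = 0.21 × 0.73 × 1.32 = 0.2024
  σ(X1,X3) = 0.35 × 0.73 × 1.04 = 0.2657
  σ(X2,X3) = 0.56 × 1.32 × 1.04 = 0.7688
σ²_T = Σσ²ᵢ + 2·Σσ_ij = 3.3569 + 2 × 1.2369 = 5.8307
α = (3/2)·(1 − 3.3569/5.8307) = 0.64

Cronbach's alpha = 0.64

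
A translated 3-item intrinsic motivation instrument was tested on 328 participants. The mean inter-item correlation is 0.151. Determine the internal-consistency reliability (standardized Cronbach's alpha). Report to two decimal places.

Standardized α = k·r̄ / (1 + (k−1)·r̄) = 3 × 0.151 / (1 + 2 × 0.151)
  = 0.4530 / 1.3020 = 0.35

standardized Cronbach's alpha = 0.35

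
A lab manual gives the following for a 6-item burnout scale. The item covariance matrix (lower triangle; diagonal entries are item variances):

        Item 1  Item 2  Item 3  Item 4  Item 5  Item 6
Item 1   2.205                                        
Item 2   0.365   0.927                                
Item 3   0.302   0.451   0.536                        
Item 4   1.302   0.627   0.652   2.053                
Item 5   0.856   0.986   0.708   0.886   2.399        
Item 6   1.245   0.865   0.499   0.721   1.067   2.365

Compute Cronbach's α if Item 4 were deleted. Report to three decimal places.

Cronbach's α = 0.794

Remaining items: Item 1, Item 2, Item 3, Item 5, Item 6 (k = 5).
Σσ²ᵢ = 2.205 + 0.927 + 0.536 + 2.399 + 2.365 = 8.432
σ²_total = 8.432 + 2 × 7.344 = 23.120
α (item deleted) = (5/4)·(1 − 8.432/23.120) = 0.794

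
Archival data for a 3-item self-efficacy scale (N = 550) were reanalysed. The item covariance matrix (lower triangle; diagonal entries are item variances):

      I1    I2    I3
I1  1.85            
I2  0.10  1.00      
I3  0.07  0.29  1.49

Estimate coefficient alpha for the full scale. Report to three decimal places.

α = 0.262

Σσᵢ² = 1.85 + 1.00 + 1.49 = 4.34
Σ_{i<j} σ_ij = 0.46
σ²_total = 4.34 + 2 × 0.46 = 5.26
α = (k/(k−1))·(1 − Σσᵢ²/σ²_total) = (3/2)·(1 − 4.34/5.26) = 0.262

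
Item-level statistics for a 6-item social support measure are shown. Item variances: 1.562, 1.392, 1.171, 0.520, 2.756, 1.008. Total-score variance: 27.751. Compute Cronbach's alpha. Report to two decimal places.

Σσ²ᵢ = 1.562 + 1.392 + 1.171 + 0.520 + 2.756 + 1.008 = 8.409
α = (k/(k−1))·(1 − Σσ²ᵢ/σ²_total) = (6/5)·(1 − 8.409/27.751) = 0.84

α = 0.84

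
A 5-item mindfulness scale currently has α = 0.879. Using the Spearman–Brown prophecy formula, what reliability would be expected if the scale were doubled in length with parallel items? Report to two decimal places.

Length factor m = 2
α' = m·α / (1 + (m−1)·α)
   = 2 × 0.879 / (1 + (2 − 1) × 0.879)
   = 1.7580 / 1.8790 = 0.94

predicted reliability = 0.94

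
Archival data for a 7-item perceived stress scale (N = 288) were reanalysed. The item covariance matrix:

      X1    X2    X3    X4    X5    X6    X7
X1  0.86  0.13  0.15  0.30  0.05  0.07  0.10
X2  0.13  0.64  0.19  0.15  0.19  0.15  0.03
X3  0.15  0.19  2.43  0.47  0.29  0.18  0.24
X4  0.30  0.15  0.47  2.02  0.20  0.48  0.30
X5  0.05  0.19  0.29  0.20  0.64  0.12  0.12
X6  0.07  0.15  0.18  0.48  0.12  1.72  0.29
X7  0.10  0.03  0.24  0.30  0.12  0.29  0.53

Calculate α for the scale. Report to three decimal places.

sum of item variances = 0.86 + 0.64 + 2.43 + 2.02 + 0.64 + 1.72 + 0.53 = 8.84
Sum of off-diagonal covariances = 4.20
σ²_total = 8.84 + 2 × 4.20 = 17.24
α = (k/(k−1))·(1 − sum of item variances/σ²_total) = (7/6)·(1 − 8.84/17.24) = 0.568

α = 0.568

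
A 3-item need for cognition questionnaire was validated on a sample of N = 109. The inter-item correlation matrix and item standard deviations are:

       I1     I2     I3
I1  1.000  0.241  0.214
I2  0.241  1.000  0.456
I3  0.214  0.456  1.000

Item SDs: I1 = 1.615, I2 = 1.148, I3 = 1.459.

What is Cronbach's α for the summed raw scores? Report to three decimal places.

Σσ²ᵢ = 1.615² + 1.148² + 1.459² = 6.0548
Covariances σ_ij = r_ij · s_i · s_j:
  σ(I1,I2) = 0.241 × 1.615 × 1.148 = 0.4468
  σ(I1,I3) = 0.214 × 1.615 × 1.459 = 0.5042
  σ(I2,I3) = 0.456 × 1.148 × 1.459 = 0.7638
σ²_T = Σσ²ᵢ + 2·Σσ_ij = 6.0548 + 2 × 1.7148 = 9.4844
α = (3/2)·(1 − 6.0548/9.4844) = 0.542

α = 0.542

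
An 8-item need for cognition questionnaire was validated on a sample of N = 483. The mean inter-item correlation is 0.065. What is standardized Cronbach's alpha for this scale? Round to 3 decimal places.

α = 0.357

Standardized α = k·r̄ / (1 + (k−1)·r̄) = 8 × 0.065 / (1 + 7 × 0.065)
  = 0.5200 / 1.4550 = 0.357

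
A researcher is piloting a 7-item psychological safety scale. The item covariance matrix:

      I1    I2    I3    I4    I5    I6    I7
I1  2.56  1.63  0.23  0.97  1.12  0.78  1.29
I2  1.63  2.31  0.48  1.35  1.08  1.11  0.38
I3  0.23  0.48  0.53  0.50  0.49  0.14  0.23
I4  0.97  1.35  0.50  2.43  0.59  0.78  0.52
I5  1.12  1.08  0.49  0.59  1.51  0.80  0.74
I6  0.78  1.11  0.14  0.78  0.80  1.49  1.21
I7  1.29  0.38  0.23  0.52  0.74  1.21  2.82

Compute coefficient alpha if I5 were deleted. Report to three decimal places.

coefficient alpha = 0.788

Remaining items: I1, I2, I3, I4, I6, I7 (k = 6).
Σσ²ᵢ = 2.56 + 2.31 + 0.53 + 2.43 + 1.49 + 2.82 = 12.14
σ²_total = 12.14 + 2 × 11.60 = 35.34
α (item deleted) = (6/5)·(1 − 12.14/35.34) = 0.788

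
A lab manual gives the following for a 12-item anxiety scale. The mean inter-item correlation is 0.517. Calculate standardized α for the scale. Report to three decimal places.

Standardized α = k·r̄ / (1 + (k−1)·r̄) = 12 × 0.517 / (1 + 11 × 0.517)
  = 6.2040 / 6.6870 = 0.928

α = 0.928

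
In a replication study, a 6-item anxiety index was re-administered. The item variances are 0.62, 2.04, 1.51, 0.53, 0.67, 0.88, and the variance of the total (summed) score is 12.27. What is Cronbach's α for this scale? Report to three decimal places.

α = 0.589

sum of item variances = 0.62 + 2.04 + 1.51 + 0.53 + 0.67 + 0.88 = 6.25
α = (k/(k−1))·(1 − sum of item variances/σ²_T) = (6/5)·(1 − 6.25/12.27) = 0.589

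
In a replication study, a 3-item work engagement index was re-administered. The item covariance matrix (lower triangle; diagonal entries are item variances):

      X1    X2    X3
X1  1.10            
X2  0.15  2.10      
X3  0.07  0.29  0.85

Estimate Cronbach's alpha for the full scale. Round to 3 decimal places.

sum of item variances = 1.10 + 2.10 + 0.85 = 4.05
Sum of the distinct covariances = 0.51
Var(T) = 4.05 + 2 × 0.51 = 5.07
α = (k/(k−1))·(1 − sum of item variances/Var(T)) = (3/2)·(1 − 4.05/5.07) = 0.302

α = 0.302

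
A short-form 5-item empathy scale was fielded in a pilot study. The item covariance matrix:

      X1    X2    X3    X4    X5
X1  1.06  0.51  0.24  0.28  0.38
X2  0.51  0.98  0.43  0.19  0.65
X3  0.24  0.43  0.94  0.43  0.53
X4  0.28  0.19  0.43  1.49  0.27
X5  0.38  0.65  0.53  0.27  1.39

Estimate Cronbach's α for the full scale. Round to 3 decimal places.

α = 0.715

Σσ²ᵢ = 1.06 + 0.98 + 0.94 + 1.49 + 1.39 = 5.86
Sum of off-diagonal covariances = 3.91
Var(T) = 5.86 + 2 × 3.91 = 13.68
α = (k/(k−1))·(1 − Σσ²ᵢ/Var(T)) = (5/4)·(1 − 5.86/13.68) = 0.715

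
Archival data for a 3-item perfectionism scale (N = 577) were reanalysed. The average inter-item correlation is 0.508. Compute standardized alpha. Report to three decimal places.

α = 0.756

Standardized α = k·r̄ / (1 + (k−1)·r̄) = 3 × 0.508 / (1 + 2 × 0.508)
  = 1.5240 / 2.0160 = 0.756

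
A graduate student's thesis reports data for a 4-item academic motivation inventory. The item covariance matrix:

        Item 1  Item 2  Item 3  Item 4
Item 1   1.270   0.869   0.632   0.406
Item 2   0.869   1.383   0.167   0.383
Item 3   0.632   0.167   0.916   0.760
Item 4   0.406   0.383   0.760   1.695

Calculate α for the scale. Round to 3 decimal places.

ΣVar(i) = 1.270 + 1.383 + 0.916 + 1.695 = 5.264
Sum of the distinct covariances = 3.217
σ²_total = 5.264 + 2 × 3.217 = 11.698
α = (k/(k−1))·(1 − ΣVar(i)/σ²_total) = (4/3)·(1 − 5.264/11.698) = 0.733

α = 0.733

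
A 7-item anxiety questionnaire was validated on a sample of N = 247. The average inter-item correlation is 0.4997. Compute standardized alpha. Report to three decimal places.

Standardized α = k·r̄ / (1 + (k−1)·r̄) = 7 × 0.4997 / (1 + 6 × 0.4997)
  = 3.4979 / 3.9982 = 0.875

standardized alpha = 0.875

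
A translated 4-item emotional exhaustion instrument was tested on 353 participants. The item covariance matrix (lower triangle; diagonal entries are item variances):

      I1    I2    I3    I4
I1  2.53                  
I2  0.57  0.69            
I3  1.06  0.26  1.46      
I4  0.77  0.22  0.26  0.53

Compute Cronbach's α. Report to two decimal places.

Σσᵢ² = 2.53 + 0.69 + 1.46 + 0.53 = 5.21
Σ_{i<j} σ_ij = 3.14
σ²_T = 5.21 + 2 × 3.14 = 11.49
α = (k/(k−1))·(1 − Σσᵢ²/σ²_T) = (4/3)·(1 − 5.21/11.49) = 0.73

Cronbach's α = 0.73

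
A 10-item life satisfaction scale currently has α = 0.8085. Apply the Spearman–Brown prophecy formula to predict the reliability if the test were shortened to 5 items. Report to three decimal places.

predicted reliability = 0.679

Length factor m = 5/10 = 0.5000
α' = m·α / (1 − (1−m)·α)
   = 5/10 × 0.8085 / (1 − (1 − 5/10) × 0.8085)
   = 0.4042 / 0.5958 = 0.679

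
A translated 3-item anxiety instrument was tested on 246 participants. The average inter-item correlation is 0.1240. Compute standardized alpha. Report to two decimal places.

Standardized α = k·r̄ / (1 + (k−1)·r̄) = 3 × 0.1240 / (1 + 2 × 0.1240)
  = 0.3720 / 1.2480 = 0.30

standardized alpha = 0.30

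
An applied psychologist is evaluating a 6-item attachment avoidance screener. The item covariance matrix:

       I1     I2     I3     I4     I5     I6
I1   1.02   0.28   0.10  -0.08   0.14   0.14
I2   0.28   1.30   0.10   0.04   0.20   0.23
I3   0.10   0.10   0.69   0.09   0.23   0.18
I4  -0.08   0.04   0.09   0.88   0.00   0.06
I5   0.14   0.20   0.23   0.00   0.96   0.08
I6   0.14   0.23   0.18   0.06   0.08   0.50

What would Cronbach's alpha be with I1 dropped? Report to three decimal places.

Remaining items: I2, I3, I4, I5, I6 (k = 5).
sum of item variances = 1.30 + 0.69 + 0.88 + 0.96 + 0.50 = 4.33
σ²_total = 4.33 + 2 × 1.21 = 6.75
α (item deleted) = (5/4)·(1 − 4.33/6.75) = 0.448

Cronbach's alpha = 0.448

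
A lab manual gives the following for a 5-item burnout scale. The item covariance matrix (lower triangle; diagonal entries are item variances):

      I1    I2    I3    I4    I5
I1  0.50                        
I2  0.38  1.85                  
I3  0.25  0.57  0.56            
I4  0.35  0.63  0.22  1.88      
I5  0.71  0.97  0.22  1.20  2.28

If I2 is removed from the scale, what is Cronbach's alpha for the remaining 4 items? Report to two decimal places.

Remaining items: I1, I3, I4, I5 (k = 4).
Σσᵢ² = 0.50 + 0.56 + 1.88 + 2.28 = 5.22
Var(T) = 5.22 + 2 × 2.95 = 11.12
α (item deleted) = (4/3)·(1 − 5.22/11.12) = 0.71

α = 0.71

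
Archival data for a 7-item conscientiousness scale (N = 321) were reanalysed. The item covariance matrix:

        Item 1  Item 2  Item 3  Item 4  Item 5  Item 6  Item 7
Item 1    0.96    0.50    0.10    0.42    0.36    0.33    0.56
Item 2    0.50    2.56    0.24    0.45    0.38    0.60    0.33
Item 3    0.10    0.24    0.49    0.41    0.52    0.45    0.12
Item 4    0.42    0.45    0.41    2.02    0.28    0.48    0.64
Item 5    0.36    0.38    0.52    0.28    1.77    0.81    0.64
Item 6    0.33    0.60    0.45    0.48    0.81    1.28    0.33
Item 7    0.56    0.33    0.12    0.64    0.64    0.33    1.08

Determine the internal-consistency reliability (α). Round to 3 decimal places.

α = 0.744

ΣVar(i) = 0.96 + 2.56 + 0.49 + 2.02 + 1.77 + 1.28 + 1.08 = 10.16
Σ_{i<j} σ_ij = 8.95
Var(T) = 10.16 + 2 × 8.95 = 28.06
α = (k/(k−1))·(1 − ΣVar(i)/Var(T)) = (7/6)·(1 − 10.16/28.06) = 0.744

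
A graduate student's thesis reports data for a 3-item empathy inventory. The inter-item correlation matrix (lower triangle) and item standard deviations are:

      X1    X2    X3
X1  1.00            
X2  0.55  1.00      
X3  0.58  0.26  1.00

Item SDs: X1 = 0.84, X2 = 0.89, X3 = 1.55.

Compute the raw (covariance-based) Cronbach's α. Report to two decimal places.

α = 0.66

Σσ²ᵢ = 0.84² + 0.89² + 1.55² = 3.9002
Covariances σ_ij = r_ij · s_i · s_j:
  σ(X1,X2) = 0.55 × 0.84 × 0.89 = 0.4112
  σ(X1,X3) = 0.58 × 0.84 × 1.55 = 0.7552
  σ(X2,X3) = 0.26 × 0.89 × 1.55 = 0.3587
σ²_T = Σσ²ᵢ + 2·Σσ_ij = 3.9002 + 2 × 1.5251 = 6.9504
α = (3/2)·(1 − 3.9002/6.9504) = 0.66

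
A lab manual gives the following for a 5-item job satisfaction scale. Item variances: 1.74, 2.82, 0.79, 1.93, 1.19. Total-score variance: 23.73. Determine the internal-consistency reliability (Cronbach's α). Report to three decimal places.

α = 0.804

Σσᵢ² = 1.74 + 2.82 + 0.79 + 1.93 + 1.19 = 8.47
α = (k/(k−1))·(1 − Σσᵢ²/total variance) = (5/4)·(1 − 8.47/23.73) = 0.804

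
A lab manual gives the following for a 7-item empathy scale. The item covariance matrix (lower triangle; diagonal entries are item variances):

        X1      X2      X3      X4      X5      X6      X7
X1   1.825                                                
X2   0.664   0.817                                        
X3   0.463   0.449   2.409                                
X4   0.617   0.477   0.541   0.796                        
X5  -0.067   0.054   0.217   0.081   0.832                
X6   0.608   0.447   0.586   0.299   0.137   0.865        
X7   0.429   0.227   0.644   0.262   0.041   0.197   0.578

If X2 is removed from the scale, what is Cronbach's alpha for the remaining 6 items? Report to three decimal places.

Remaining items: X1, X3, X4, X5, X6, X7 (k = 6).
Σσᵢ² = 1.825 + 2.409 + 0.796 + 0.832 + 0.865 + 0.578 = 7.305
Var(T) = 7.305 + 2 × 5.055 = 17.415
α (item deleted) = (6/5)·(1 − 7.305/17.415) = 0.697

α = 0.697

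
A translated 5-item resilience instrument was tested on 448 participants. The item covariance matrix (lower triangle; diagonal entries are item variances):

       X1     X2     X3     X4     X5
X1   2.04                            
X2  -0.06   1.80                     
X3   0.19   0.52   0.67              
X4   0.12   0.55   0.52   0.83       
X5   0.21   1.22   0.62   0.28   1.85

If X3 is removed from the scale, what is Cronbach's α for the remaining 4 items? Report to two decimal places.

Remaining items: X1, X2, X4, X5 (k = 4).
sum of item variances = 2.04 + 1.80 + 0.83 + 1.85 = 6.52
σ²_T = 6.52 + 2 × 2.32 = 11.16
α (item deleted) = (4/3)·(1 − 6.52/11.16) = 0.55

Cronbach's α = 0.55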